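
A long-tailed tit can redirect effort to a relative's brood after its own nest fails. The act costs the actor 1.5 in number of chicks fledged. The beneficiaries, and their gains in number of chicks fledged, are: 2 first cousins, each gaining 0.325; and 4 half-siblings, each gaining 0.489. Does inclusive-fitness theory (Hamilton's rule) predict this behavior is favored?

No

Hamilton's rule: the trait is favored when the sum of r·B over every recipient exceeds the actor's cost C.
r to a first cousin = 1/8 (first cousins share one grandparent pair — two paths of length 4: r = 2·(1/2)^4 = 1/8).
r to a half-sibling = 1/4 (half-sibs share one parent — one path of length 2: r = (1/2)^2 = 1/4).
Summing one r·B term per recipient: 2·0.125·0.325 + 4·0.25·0.489 = 0.57025.
0.57025 < 1.5: the indirect benefit is less than the cost.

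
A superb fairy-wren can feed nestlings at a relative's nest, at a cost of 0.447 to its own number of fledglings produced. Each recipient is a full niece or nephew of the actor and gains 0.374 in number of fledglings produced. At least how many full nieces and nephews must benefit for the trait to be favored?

r to a full niece or nephew = 0.25 (full aunt/uncle↔niece/nephew: two paths of length 3 through the shared grandparent pair: r = 2·(1/2)^3 = 1/4).
Hamilton's rule: n·r·B > C  ⇒  n > C/(r·B) = 0.447/(0.25·0.374) = 4.781.
The smallest integer exceeding 4.781 is 5.

5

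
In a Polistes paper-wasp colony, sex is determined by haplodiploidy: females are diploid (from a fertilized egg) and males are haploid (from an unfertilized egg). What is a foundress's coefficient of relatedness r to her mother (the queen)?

0.5

One meiotic link between diploid queen and diploid daughter: r = 1/2.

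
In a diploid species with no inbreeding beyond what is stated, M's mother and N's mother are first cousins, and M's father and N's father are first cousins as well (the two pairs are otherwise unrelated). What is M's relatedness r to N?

Independent pedigree routes through distinct common ancestors add.
M and N are related in two ways: second cousins through their mothers (r = 1/32) and second cousins through their fathers (r = 1/32).
r = 1/32 + 1/32 = 1/16 = 0.0625.

0.0625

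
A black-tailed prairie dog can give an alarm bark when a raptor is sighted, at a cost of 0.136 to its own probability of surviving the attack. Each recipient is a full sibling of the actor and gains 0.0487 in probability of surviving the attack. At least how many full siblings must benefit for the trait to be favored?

6

r to a full sibling = 0.5 (full sibs share both parents — two paths of length 2: r = 2·(1/2)^2 = 1/2).
Hamilton's rule: n·r·B > C  ⇒  n > C/(r·B) = 0.136/(0.5·0.0487) = 5.585.
The smallest integer exceeding 5.585 is 6.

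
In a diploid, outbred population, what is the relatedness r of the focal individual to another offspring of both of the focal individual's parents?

0.5

Each parent–offspring link contributes a factor of 1/2, and independent paths through distinct common ancestors add.
Full sibs share both parents — two paths of length 2: r = 2·(1/2)^2 = 1/2.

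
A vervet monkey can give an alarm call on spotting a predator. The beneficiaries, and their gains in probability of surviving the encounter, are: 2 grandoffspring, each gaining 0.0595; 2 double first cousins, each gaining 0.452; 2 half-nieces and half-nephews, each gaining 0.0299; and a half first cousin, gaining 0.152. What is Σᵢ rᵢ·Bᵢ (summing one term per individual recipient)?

r to a grandoffspring = 0.25 (two parent–offspring links: r = (1/2)^2 = 1/4).
r to a double first cousin = 0.25 (double first cousins share both grandparent pairs — four paths of length 4: r = 4·(1/2)^4 = 1/4).
r to a half-niece or half-nephew = 1/8 (half-aunt/uncle↔niece/nephew: one path of length 3: r = (1/2)^3 = 1/8).
r to a half first cousin = 1/16 (half first cousins share one grandparent — one path of length 4: r = (1/2)^4 = 1/16).
Summing one r·B term per recipient: 2·0.25·0.0595 + 2·0.25·0.452 + 2·0.125·0.0299 + 1·0.0625·0.152 = 0.272725.

0.272725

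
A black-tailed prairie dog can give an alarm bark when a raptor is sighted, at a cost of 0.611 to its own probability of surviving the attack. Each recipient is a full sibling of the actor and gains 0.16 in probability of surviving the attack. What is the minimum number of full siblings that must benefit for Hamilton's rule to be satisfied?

8

r to a full sibling = 1/2 (full sibs share both parents — two paths of length 2: r = 2·(1/2)^2 = 1/2).
Hamilton's rule: n·r·B > C  ⇒  n > C/(r·B) = 0.611/(0.5·0.16) = 7.637.
The smallest integer exceeding 7.637 is 8.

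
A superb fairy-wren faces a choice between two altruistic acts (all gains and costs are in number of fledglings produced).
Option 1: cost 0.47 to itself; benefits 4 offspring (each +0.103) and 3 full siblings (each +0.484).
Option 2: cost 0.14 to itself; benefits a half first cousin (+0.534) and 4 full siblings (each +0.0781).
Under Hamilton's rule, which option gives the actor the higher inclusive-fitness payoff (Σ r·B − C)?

Option 1: r to an offspring = 0.5.
Option 1: r to a full sibling = 0.5.
Option 1: Σ r·B − C = (4·0.5·0.103 + 3·0.5·0.484) − 0.47 = 0.462.
Option 2: r to a half first cousin = 0.0625.
Option 2: r to a full sibling = 0.5.
Option 2: Σ r·B − C = (1·0.0625·0.534 + 4·0.5·0.0781) − 0.14 = 0.049575.
Option 1 has the higher net inclusive-fitness payoff.

Option 1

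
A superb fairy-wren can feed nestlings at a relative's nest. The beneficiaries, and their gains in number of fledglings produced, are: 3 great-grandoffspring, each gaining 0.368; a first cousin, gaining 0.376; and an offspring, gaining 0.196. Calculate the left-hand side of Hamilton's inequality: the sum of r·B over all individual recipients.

r to a great-grandoffspring = 0.125 (three parent–offspring links: r = (1/2)^3 = 1/8).
r to a first cousin = 0.125 (first cousins share one grandparent pair — two paths of length 4: r = 2·(1/2)^4 = 1/8).
r to an offspring = 0.5 (one parent–offspring link: r = (1/2)^1 = 1/2).
Summing one r·B term per recipient: 3·0.125·0.368 + 1·0.125·0.376 + 1·0.5·0.196 = 0.283.

0.283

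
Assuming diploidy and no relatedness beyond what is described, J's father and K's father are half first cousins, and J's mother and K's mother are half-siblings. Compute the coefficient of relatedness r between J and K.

0.078125

Relatedness sums over independent paths through distinct common ancestors.
J and K are related in two ways: half second cousins through their fathers (r = 1/64) and half first cousins through their mothers (r = 1/16).
r = 1/64 + 1/16 = 5/64 = 0.078125.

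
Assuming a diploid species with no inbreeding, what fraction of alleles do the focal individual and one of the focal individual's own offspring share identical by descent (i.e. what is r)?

0.5

Each parent–offspring link contributes a factor of 1/2, and independent paths through distinct common ancestors add.
One parent–offspring link: r = (1/2)^1 = 1/2.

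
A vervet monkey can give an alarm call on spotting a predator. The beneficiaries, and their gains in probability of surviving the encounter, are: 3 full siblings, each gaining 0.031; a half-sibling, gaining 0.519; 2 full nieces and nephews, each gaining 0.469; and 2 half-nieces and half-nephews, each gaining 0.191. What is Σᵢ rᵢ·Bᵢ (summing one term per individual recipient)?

0.4585

r to a full sibling = 0.5 (full sibs share both parents — two paths of length 2: r = 2·(1/2)^2 = 1/2).
r to a half-sibling = 0.25 (half-sibs share one parent — one path of length 2: r = (1/2)^2 = 1/4).
r to a full niece or nephew = 0.25 (full aunt/uncle↔niece/nephew: two paths of length 3 through the shared grandparent pair: r = 2·(1/2)^3 = 1/4).
r to a half-niece or half-nephew = 0.125 (half-aunt/uncle↔niece/nephew: one path of length 3: r = (1/2)^3 = 1/8).
Summing one r·B term per recipient: 3·0.5·0.031 + 1·0.25·0.519 + 2·0.25·0.469 + 2·0.125·0.191 = 0.4585.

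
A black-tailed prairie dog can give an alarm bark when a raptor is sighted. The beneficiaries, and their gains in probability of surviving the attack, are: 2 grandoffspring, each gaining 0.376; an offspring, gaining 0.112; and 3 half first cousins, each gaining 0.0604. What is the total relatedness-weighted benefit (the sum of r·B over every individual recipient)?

r to a grandoffspring = 1/4 (two parent–offspring links: r = (1/2)^2 = 1/4).
r to an offspring = 0.5 (one parent–offspring link: r = (1/2)^1 = 1/2).
r to a half first cousin = 0.0625 (half first cousins share one grandparent — one path of length 4: r = (1/2)^4 = 1/16).
Summing one r·B term per recipient: 2·0.25·0.376 + 1·0.5·0.112 + 3·0.0625·0.0604 = 0.255325.

0.255325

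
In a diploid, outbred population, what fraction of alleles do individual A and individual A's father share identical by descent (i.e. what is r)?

0.5

Each parent–offspring link contributes a factor of 1/2, and independent paths through distinct common ancestors add.
One parent–offspring link: r = (1/2)^1 = 1/2.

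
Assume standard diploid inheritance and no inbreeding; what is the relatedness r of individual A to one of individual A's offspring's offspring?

Each parent–offspring link contributes a factor of 1/2, and independent paths through distinct common ancestors add.
Two parent–offspring links: r = (1/2)^2 = 1/4.

0.25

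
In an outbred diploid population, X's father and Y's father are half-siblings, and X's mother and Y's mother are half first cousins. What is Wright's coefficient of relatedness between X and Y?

0.078125

With two independent routes of shared ancestry, r is the sum of the two contributions.
X and Y are related in two ways: half first cousins through their fathers (r = 1/16) and half second cousins through their mothers (r = 1/64).
r = 1/16 + 1/64 = 0.078125.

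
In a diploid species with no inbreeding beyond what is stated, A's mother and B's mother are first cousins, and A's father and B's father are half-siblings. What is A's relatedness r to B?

0.09375

With two independent routes of shared ancestry, r is the sum of the two contributions.
A and B are related in two ways: second cousins through their mothers (r = 1/32) and half first cousins through their fathers (r = 1/16).
r = 1/32 + 1/16 = 0.09375.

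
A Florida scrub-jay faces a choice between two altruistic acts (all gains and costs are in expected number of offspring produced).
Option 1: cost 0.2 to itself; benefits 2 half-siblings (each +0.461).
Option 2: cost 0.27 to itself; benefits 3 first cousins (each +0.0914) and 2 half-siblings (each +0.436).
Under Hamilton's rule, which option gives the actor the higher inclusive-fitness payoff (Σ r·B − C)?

Option 1

Option 1: r to a half-sibling = 0.25.
Option 1: Σ r·B − C = (2·0.25·0.461) − 0.2 = 0.0305.
Option 2: r to a first cousin = 0.125.
Option 2: r to a half-sibling = 0.25.
Option 2: Σ r·B − C = (3·0.125·0.0914 + 2·0.25·0.436) − 0.27 = -0.017725.
Option 1 has the higher net inclusive-fitness payoff.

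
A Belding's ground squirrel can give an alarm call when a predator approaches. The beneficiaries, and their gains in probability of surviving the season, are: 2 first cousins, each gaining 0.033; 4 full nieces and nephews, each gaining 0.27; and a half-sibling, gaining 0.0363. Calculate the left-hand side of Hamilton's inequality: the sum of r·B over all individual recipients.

0.287325

r to a first cousin = 0.125 (first cousins share one grandparent pair — two paths of length 4: r = 2·(1/2)^4 = 1/8).
r to a full niece or nephew = 1/4 (full aunt/uncle↔niece/nephew: two paths of length 3 through the shared grandparent pair: r = 2·(1/2)^3 = 1/4).
r to a half-sibling = 1/4 (half-sibs share one parent — one path of length 2: r = (1/2)^2 = 1/4).
Summing one r·B term per recipient: 2·0.125·0.033 + 4·0.25·0.27 + 1·0.25·0.0363 = 0.287325.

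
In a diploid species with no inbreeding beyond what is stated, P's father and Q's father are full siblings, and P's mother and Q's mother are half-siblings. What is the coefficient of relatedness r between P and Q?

0.1875

Wright's path rule: contributions from independent ancestry routes add.
P and Q are related in two ways: first cousins through their fathers (r = 1/8) and half first cousins through their mothers (r = 1/16).
r = 1/8 + 1/16 = 0.1875.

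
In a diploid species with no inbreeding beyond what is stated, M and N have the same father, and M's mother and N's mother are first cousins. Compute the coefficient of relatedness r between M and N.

0.28125

Relatedness sums over independent paths through distinct common ancestors.
M and N are related in two ways: half-sibs through their shared father (r = 1/4) and second cousins through their mothers (r = 1/32).
r = 1/4 + 1/32 = 0.28125.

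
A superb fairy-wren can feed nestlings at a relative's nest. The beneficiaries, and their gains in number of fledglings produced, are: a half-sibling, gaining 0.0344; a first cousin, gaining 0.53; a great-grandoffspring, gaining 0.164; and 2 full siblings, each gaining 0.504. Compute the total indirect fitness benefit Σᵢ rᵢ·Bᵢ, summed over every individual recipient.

r to a half-sibling = 1/4 (half-sibs share one parent — one path of length 2: r = (1/2)^2 = 1/4).
r to a first cousin = 1/8 (first cousins share one grandparent pair — two paths of length 4: r = 2·(1/2)^4 = 1/8).
r to a great-grandoffspring = 1/8 (three parent–offspring links: r = (1/2)^3 = 1/8).
r to a full sibling = 1/2 (full sibs share both parents — two paths of length 2: r = 2·(1/2)^2 = 1/2).
Summing one r·B term per recipient: 1·0.25·0.0344 + 1·0.125·0.53 + 1·0.125·0.164 + 2·0.5·0.504 = 0.59935.

0.59935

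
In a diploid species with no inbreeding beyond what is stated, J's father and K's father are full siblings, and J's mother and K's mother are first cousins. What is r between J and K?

0.15625

Wright's path rule: contributions from independent ancestry routes add.
J and K are related in two ways: first cousins through their fathers (r = 1/8) and second cousins through their mothers (r = 1/32).
r = 1/8 + 1/32 = 5/32 = 0.15625.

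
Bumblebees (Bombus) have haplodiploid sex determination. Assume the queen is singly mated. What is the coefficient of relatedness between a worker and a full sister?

0.75

Haplodiploid full sisters inherit their father's entire haploid genome identically (contributing 1/2) and on average half of their mother's contribution (1/2 · 1/2 = 1/4); r = 1/2 + 1/4 = 3/4.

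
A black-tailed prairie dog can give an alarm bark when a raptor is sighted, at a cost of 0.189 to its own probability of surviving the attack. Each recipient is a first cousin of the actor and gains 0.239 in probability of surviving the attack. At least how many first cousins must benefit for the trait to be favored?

7

r to a first cousin = 0.125 (first cousins share one grandparent pair — two paths of length 4: r = 2·(1/2)^4 = 1/8).
Hamilton's rule: n·r·B > C  ⇒  n > C/(r·B) = 0.189/(0.125·0.239) = 6.326.
The smallest integer exceeding 6.326 is 7.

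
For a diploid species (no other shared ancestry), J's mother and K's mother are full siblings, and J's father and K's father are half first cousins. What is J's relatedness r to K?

With two independent routes of shared ancestry, r is the sum of the two contributions.
J and K are related in two ways: first cousins through their mothers (r = 1/8) and half second cousins through their fathers (r = 1/64).
r = 1/8 + 1/64 = 9/64 = 0.140625.

0.140625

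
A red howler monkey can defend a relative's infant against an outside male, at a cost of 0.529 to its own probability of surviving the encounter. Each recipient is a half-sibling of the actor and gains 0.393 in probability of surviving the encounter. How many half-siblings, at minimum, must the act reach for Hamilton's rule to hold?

6

r to a half-sibling = 0.25 (half-sibs share one parent — one path of length 2: r = (1/2)^2 = 1/4).
Hamilton's rule: n·r·B > C  ⇒  n > C/(r·B) = 0.529/(0.25·0.393) = 5.384.
The smallest integer exceeding 5.384 is 6.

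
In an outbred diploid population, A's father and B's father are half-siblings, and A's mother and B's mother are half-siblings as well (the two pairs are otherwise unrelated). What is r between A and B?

0.125

Wright's path rule: contributions from independent ancestry routes add.
A and B are related in two ways: half first cousins through their fathers (r = 1/16) and half first cousins through their mothers (r = 1/16).
r = 1/16 + 1/16 = 0.125.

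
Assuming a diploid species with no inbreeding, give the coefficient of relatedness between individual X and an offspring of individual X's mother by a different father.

Each parent–offspring link contributes a factor of 1/2, and independent paths through distinct common ancestors add.
Half-sibs share one parent — one path of length 2: r = (1/2)^2 = 1/4.

0.25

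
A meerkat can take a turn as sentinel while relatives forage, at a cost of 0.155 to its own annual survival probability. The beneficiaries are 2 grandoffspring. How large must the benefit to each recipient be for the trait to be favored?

0.31

r to a grandoffspring = 1/4 (two parent–offspring links: r = (1/2)^2 = 1/4).
Hamilton's rule with n recipients of equal r: n·r·B > C, so B > C/(n·r) = 0.155/(2·0.25) = 0.31.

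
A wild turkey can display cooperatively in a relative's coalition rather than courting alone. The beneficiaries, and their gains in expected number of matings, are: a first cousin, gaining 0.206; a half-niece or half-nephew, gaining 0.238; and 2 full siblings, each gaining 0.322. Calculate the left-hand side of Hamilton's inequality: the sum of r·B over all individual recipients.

r to a first cousin = 1/8 (first cousins share one grandparent pair — two paths of length 4: r = 2·(1/2)^4 = 1/8).
r to a half-niece or half-nephew = 0.125 (half-aunt/uncle↔niece/nephew: one path of length 3: r = (1/2)^3 = 1/8).
r to a full sibling = 0.5 (full sibs share both parents — two paths of length 2: r = 2·(1/2)^2 = 1/2).
Summing one r·B term per recipient: 1·0.125·0.206 + 1·0.125·0.238 + 2·0.5·0.322 = 0.3775.

0.3775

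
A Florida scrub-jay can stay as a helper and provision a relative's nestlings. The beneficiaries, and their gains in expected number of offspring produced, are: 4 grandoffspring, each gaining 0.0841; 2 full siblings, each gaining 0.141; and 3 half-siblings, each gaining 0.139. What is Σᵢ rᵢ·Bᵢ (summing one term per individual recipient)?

0.32935

r to a grandoffspring = 1/4 (two parent–offspring links: r = (1/2)^2 = 1/4).
r to a full sibling = 1/2 (full sibs share both parents — two paths of length 2: r = 2·(1/2)^2 = 1/2).
r to a half-sibling = 0.25 (half-sibs share one parent — one path of length 2: r = (1/2)^2 = 1/4).
Summing one r·B term per recipient: 4·0.25·0.0841 + 2·0.5·0.141 + 3·0.25·0.139 = 0.32935.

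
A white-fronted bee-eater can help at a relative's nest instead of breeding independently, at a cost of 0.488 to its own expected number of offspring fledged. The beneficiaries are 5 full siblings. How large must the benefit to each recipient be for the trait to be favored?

0.1952

r to a full sibling = 0.5 (full sibs share both parents — two paths of length 2: r = 2·(1/2)^2 = 1/2).
Hamilton's rule with n recipients of equal r: n·r·B > C, so B > C/(n·r) = 0.488/(5·0.5) = 0.1952.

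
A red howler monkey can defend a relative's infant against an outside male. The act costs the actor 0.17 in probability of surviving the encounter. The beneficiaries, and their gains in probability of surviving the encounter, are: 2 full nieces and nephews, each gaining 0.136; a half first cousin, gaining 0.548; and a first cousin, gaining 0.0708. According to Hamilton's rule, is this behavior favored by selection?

Hamilton's rule: the trait is favored when the sum of r·B over every recipient exceeds the actor's cost C.
r to a full niece or nephew = 1/4 (full aunt/uncle↔niece/nephew: two paths of length 3 through the shared grandparent pair: r = 2·(1/2)^3 = 1/4).
r to a half first cousin = 1/16 (half first cousins share one grandparent — one path of length 4: r = (1/2)^4 = 1/16).
r to a first cousin = 1/8 (first cousins share one grandparent pair — two paths of length 4: r = 2·(1/2)^4 = 1/8).
Summing one r·B term per recipient: 2·0.25·0.136 + 1·0.0625·0.548 + 1·0.125·0.0708 = 0.1111.
0.1111 < 0.17: the indirect benefit is less than the cost.

No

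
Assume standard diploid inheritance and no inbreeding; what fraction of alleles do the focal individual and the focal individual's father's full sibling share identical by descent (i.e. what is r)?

Each parent–offspring link contributes a factor of 1/2, and independent paths through distinct common ancestors add.
Full aunt/uncle↔niece/nephew: two paths of length 3 through the shared grandparent pair: r = 2·(1/2)^3 = 1/4.

0.25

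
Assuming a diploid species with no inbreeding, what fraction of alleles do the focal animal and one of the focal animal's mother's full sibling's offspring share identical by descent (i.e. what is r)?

Each parent–offspring link contributes a factor of 1/2, and independent paths through distinct common ancestors add.
First cousins share one grandparent pair — two paths of length 4: r = 2·(1/2)^4 = 1/8.

0.125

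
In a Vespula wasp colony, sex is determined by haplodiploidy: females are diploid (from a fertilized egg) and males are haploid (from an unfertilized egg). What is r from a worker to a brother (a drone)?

0.25

Her haploid brother carries none of their father's genes and a random half of their mother's genome; that half matches the maternal half of her own genome with probability 1/2: r = 1/2 · 1/2 = 1/4.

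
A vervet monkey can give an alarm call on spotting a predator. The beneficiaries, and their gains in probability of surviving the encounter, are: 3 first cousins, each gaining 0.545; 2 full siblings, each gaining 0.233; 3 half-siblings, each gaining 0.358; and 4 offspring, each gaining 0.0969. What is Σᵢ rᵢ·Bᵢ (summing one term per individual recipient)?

r to a first cousin = 0.125 (first cousins share one grandparent pair — two paths of length 4: r = 2·(1/2)^4 = 1/8).
r to a full sibling = 0.5 (full sibs share both parents — two paths of length 2: r = 2·(1/2)^2 = 1/2).
r to a half-sibling = 1/4 (half-sibs share one parent — one path of length 2: r = (1/2)^2 = 1/4).
r to an offspring = 0.5 (one parent–offspring link: r = (1/2)^1 = 1/2).
Summing one r·B term per recipient: 3·0.125·0.545 + 2·0.5·0.233 + 3·0.25·0.358 + 4·0.5·0.0969 = 0.899675.

0.899675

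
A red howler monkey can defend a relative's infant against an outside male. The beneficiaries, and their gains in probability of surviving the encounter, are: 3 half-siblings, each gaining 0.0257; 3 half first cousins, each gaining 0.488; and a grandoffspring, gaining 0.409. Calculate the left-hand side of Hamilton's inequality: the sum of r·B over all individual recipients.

r to a half-sibling = 1/4 (half-sibs share one parent — one path of length 2: r = (1/2)^2 = 1/4).
r to a half first cousin = 0.0625 (half first cousins share one grandparent — one path of length 4: r = (1/2)^4 = 1/16).
r to a grandoffspring = 0.25 (two parent–offspring links: r = (1/2)^2 = 1/4).
Summing one r·B term per recipient: 3·0.25·0.0257 + 3·0.0625·0.488 + 1·0.25·0.409 = 0.213025.

0.213025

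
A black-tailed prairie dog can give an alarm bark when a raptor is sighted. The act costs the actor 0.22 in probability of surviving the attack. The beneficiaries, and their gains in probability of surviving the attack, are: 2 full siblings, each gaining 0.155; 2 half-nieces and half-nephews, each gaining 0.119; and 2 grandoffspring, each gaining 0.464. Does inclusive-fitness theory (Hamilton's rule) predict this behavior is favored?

Hamilton's rule: the trait is favored when the sum of r·B over every recipient exceeds the actor's cost C.
r to a full sibling = 1/2 (full sibs share both parents — two paths of length 2: r = 2·(1/2)^2 = 1/2).
r to a half-niece or half-nephew = 1/8 (half-aunt/uncle↔niece/nephew: one path of length 3: r = (1/2)^3 = 1/8).
r to a grandoffspring = 1/4 (two parent–offspring links: r = (1/2)^2 = 1/4).
Summing one r·B term per recipient: 2·0.5·0.155 + 2·0.125·0.119 + 2·0.25·0.464 = 0.41675.
0.41675 > 0.22: the indirect benefit exceeds the cost.

Yes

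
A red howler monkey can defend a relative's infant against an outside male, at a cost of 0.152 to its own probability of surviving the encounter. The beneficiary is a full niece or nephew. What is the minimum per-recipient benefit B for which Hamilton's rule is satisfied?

0.608

r to a full niece or nephew = 1/4 (full aunt/uncle↔niece/nephew: two paths of length 3 through the shared grandparent pair: r = 2·(1/2)^3 = 1/4).
Hamilton's rule with n recipients of equal r: n·r·B > C, so B > C/(n·r) = 0.152/(1·0.25) = 0.608.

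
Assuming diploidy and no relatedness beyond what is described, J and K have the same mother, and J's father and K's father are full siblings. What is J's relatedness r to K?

Wright's path rule: contributions from independent ancestry routes add.
J and K are related in two ways: half-sibs through their shared mother (r = 1/4) and first cousins through their fathers (r = 1/8).
r = 1/4 + 1/8 = 3/8 = 0.375.

0.375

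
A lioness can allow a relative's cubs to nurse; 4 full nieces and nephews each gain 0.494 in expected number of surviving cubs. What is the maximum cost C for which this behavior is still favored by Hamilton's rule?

0.494

r to a full niece or nephew = 0.25 (full aunt/uncle↔niece/nephew: two paths of length 3 through the shared grandparent pair: r = 2·(1/2)^3 = 1/4).
Hamilton's rule: n·r·B > C, so the trait is favored while C < n·r·B = 4·0.25·0.494 = 0.494.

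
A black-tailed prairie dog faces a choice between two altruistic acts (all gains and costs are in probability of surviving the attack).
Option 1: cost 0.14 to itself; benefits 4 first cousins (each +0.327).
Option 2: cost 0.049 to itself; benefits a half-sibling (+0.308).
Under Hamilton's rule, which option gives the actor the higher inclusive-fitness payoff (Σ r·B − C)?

Option 1: r to a first cousin = 0.125.
Option 1: Σ r·B − C = (4·0.125·0.327) − 0.14 = 0.0235.
Option 2: r to a half-sibling = 0.25.
Option 2: Σ r·B − C = (1·0.25·0.308) − 0.049 = 0.028.
Option 2 has the higher net inclusive-fitness payoff.

Option 2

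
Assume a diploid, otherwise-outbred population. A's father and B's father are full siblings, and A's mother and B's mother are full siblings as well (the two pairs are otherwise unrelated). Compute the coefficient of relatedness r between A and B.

Independent pedigree routes through distinct common ancestors add.
A and B are related in two ways: first cousins through their fathers (r = 1/8) and first cousins through their mothers (r = 1/8) — i.e. double first cousins.
r = 1/8 + 1/8 = 1/4 = 0.25.

0.25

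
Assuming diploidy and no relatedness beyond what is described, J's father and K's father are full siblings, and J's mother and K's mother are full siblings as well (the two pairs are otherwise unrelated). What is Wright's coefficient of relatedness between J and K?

Relatedness sums over independent paths through distinct common ancestors.
J and K are related in two ways: first cousins through their fathers (r = 1/8) and first cousins through their mothers (r = 1/8) — i.e. double first cousins.
r = 1/8 + 1/8 = 1/4 = 0.25.

0.25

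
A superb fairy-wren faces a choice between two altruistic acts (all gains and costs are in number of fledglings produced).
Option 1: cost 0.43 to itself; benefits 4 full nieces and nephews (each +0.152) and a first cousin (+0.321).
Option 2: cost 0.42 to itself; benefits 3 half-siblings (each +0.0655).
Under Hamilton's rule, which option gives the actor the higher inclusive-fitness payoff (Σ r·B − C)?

Option 1

Option 1: r to a full niece or nephew = 0.25.
Option 1: r to a first cousin = 0.125.
Option 1: Σ r·B − C = (4·0.25·0.152 + 1·0.125·0.321) − 0.43 = -0.237875.
Option 2: r to a half-sibling = 0.25.
Option 2: Σ r·B − C = (3·0.25·0.0655) − 0.42 = -0.370875.
Option 1 has the higher net inclusive-fitness payoff.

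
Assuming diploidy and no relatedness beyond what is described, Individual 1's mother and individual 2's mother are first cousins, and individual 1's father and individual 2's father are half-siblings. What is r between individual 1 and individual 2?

With two independent routes of shared ancestry, r is the sum of the two contributions.
Individual 1 and individual 2 are related in two ways: second cousins through their mothers (r = 1/32) and half first cousins through their fathers (r = 1/16).
r = 1/32 + 1/16 = 0.09375.

0.09375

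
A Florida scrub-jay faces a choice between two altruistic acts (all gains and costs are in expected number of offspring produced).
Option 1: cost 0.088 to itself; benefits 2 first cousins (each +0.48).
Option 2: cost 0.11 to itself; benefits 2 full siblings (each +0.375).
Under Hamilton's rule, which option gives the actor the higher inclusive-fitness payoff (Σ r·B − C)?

Option 2

Option 1: r to a first cousin = 0.125.
Option 1: Σ r·B − C = (2·0.125·0.48) − 0.088 = 0.032.
Option 2: r to a full sibling = 0.5.
Option 2: Σ r·B − C = (2·0.5·0.375) − 0.11 = 0.265.
Option 2 has the higher net inclusive-fitness payoff.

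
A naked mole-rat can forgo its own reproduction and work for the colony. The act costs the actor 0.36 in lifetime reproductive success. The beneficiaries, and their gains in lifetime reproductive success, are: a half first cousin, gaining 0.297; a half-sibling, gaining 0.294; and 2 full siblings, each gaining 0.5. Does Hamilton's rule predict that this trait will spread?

Yes

Hamilton's rule: the trait is favored when the sum of r·B over every recipient exceeds the actor's cost C.
r to a half first cousin = 0.0625 (half first cousins share one grandparent — one path of length 4: r = (1/2)^4 = 1/16).
r to a half-sibling = 1/4 (half-sibs share one parent — one path of length 2: r = (1/2)^2 = 1/4).
r to a full sibling = 1/2 (full sibs share both parents — two paths of length 2: r = 2·(1/2)^2 = 1/2).
Summing one r·B term per recipient: 1·0.0625·0.297 + 1·0.25·0.294 + 2·0.5·0.5 = 0.5920625.
0.5920625 > 0.36: the indirect benefit exceeds the cost.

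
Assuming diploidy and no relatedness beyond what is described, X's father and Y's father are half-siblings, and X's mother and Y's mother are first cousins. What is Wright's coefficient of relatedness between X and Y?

0.09375

Wright's path rule: contributions from independent ancestry routes add.
X and Y are related in two ways: half first cousins through their fathers (r = 1/16) and second cousins through their mothers (r = 1/32).
r = 1/16 + 1/32 = 0.09375.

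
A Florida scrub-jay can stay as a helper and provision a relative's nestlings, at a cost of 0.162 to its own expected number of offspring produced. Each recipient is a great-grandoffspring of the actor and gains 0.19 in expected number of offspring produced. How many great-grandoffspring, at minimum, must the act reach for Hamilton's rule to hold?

r to a great-grandoffspring = 0.125 (three parent–offspring links: r = (1/2)^3 = 1/8).
Hamilton's rule: n·r·B > C  ⇒  n > C/(r·B) = 0.162/(0.125·0.19) = 6.821.
The smallest integer exceeding 6.821 is 7.

7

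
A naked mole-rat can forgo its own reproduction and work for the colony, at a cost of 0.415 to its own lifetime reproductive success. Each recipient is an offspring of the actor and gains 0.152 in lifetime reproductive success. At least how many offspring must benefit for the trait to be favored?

6

r to an offspring = 0.5 (one parent–offspring link: r = (1/2)^1 = 1/2).
Hamilton's rule: n·r·B > C  ⇒  n > C/(r·B) = 0.415/(0.5·0.152) = 5.461.
The smallest integer exceeding 5.461 is 6.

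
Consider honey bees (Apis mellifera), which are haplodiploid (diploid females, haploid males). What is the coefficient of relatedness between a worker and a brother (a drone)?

Her haploid brother carries none of their father's genes and a random half of their mother's genome; that half matches the maternal half of her own genome with probability 1/2: r = 1/2 · 1/2 = 1/4.

0.25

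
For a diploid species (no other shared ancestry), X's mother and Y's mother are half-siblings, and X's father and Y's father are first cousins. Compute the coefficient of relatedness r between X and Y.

0.09375

Independent pedigree routes through distinct common ancestors add.
X and Y are related in two ways: half first cousins through their mothers (r = 1/16) and second cousins through their fathers (r = 1/32).
r = 1/16 + 1/32 = 0.09375.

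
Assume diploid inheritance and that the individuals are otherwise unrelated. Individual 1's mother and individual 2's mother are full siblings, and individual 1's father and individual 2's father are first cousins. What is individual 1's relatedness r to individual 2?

0.15625

Independent pedigree routes through distinct common ancestors add.
Individual 1 and individual 2 are related in two ways: first cousins through their mothers (r = 1/8) and second cousins through their fathers (r = 1/32).
r = 1/8 + 1/32 = 5/32 = 0.15625.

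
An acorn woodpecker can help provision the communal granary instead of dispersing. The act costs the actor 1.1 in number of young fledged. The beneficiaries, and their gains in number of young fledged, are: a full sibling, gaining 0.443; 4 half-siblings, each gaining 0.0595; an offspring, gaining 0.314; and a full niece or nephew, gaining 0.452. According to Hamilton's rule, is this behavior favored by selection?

No

Hamilton's rule: the trait is favored when the sum of r·B over every recipient exceeds the actor's cost C.
r to a full sibling = 1/2 (full sibs share both parents — two paths of length 2: r = 2·(1/2)^2 = 1/2).
r to a half-sibling = 0.25 (half-sibs share one parent — one path of length 2: r = (1/2)^2 = 1/4).
r to an offspring = 1/2 (one parent–offspring link: r = (1/2)^1 = 1/2).
r to a full niece or nephew = 0.25 (full aunt/uncle↔niece/nephew: two paths of length 3 through the shared grandparent pair: r = 2·(1/2)^3 = 1/4).
Summing one r·B term per recipient: 1·0.5·0.443 + 4·0.25·0.0595 + 1·0.5·0.314 + 1·0.25·0.452 = 0.551.
0.551 < 1.1: the indirect benefit is less than the cost.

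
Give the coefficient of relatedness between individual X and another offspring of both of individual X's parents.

Each parent–offspring link contributes a factor of 1/2, and independent paths through distinct common ancestors add.
Full sibs share both parents — two paths of length 2: r = 2·(1/2)^2 = 1/2.

0.5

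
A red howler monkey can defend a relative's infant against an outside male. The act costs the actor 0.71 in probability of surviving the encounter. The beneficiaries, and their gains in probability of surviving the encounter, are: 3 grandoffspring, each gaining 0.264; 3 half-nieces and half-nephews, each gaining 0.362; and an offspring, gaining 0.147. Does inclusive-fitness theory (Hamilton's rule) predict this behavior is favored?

Hamilton's rule: the trait is favored when the sum of r·B over every recipient exceeds the actor's cost C.
r to a grandoffspring = 1/4 (two parent–offspring links: r = (1/2)^2 = 1/4).
r to a half-niece or half-nephew = 1/8 (half-aunt/uncle↔niece/nephew: one path of length 3: r = (1/2)^3 = 1/8).
r to an offspring = 1/2 (one parent–offspring link: r = (1/2)^1 = 1/2).
Summing one r·B term per recipient: 3·0.25·0.264 + 3·0.125·0.362 + 1·0.5·0.147 = 0.40725.
0.40725 < 0.71: the indirect benefit is less than the cost.

No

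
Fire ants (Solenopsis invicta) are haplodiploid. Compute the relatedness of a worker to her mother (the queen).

One meiotic link between diploid queen and diploid daughter: r = 1/2.

0.5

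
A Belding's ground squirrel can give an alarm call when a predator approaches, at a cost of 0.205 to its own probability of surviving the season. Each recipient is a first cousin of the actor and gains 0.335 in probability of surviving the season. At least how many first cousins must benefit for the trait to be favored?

5

r to a first cousin = 0.125 (first cousins share one grandparent pair — two paths of length 4: r = 2·(1/2)^4 = 1/8).
Hamilton's rule: n·r·B > C  ⇒  n > C/(r·B) = 0.205/(0.125·0.335) = 4.896.
The smallest integer exceeding 4.896 is 5.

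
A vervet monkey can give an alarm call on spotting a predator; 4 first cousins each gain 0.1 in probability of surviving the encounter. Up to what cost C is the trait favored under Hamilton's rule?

0.05

r to a first cousin = 0.125 (first cousins share one grandparent pair — two paths of length 4: r = 2·(1/2)^4 = 1/8).
Hamilton's rule: n·r·B > C, so the trait is favored while C < n·r·B = 4·0.125·0.1 = 0.05.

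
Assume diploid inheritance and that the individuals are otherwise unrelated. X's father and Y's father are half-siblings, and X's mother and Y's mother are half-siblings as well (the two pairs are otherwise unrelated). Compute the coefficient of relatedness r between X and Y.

0.125

Relatedness sums over independent paths through distinct common ancestors.
X and Y are related in two ways: half first cousins through their fathers (r = 1/16) and half first cousins through their mothers (r = 1/16).
r = 1/16 + 1/16 = 0.125.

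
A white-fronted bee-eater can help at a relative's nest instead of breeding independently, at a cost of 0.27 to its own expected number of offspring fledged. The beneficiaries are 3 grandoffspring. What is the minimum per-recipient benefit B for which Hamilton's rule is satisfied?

r to a grandoffspring = 0.25 (two parent–offspring links: r = (1/2)^2 = 1/4).
Hamilton's rule with n recipients of equal r: n·r·B > C, so B > C/(n·r) = 0.27/(3·0.25) = 0.36.

0.36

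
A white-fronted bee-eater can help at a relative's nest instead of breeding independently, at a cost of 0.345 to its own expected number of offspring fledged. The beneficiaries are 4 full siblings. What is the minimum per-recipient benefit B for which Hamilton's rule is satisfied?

r to a full sibling = 0.5 (full sibs share both parents — two paths of length 2: r = 2·(1/2)^2 = 1/2).
Hamilton's rule with n recipients of equal r: n·r·B > C, so B > C/(n·r) = 0.345/(4·0.5) = 0.1725.

0.1725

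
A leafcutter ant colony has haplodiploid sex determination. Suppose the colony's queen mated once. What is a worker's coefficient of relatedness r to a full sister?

Haplodiploid full sisters inherit their father's entire haploid genome identically (contributing 1/2) and on average half of their mother's contribution (1/2 · 1/2 = 1/4); r = 1/2 + 1/4 = 3/4.

0.75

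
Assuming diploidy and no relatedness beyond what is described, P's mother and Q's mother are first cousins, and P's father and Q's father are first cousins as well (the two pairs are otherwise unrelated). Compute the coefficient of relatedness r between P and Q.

0.0625

Wright's path rule: contributions from independent ancestry routes add.
P and Q are related in two ways: second cousins through their mothers (r = 1/32) and second cousins through their fathers (r = 1/32).
r = 1/32 + 1/32 = 1/16 = 0.0625.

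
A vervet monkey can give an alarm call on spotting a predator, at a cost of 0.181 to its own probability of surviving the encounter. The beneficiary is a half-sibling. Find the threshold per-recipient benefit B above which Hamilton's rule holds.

r to a half-sibling = 0.25 (half-sibs share one parent — one path of length 2: r = (1/2)^2 = 1/4).
Hamilton's rule with n recipients of equal r: n·r·B > C, so B > C/(n·r) = 0.181/(1·0.25) = 0.724.

0.724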